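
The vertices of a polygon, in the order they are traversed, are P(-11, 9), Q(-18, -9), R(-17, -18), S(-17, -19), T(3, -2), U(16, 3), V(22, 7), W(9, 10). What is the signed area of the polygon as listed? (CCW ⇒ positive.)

487.5

Σ = (261) + (171) + (17) + (91) + (41) + (46) + (157) + (191) = 975
Signed area = Σ/2 = 487.5 (positive ⇒ counter-clockwise traversal).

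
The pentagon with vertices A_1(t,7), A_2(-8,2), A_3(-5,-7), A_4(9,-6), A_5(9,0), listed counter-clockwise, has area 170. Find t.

Write out the shoelace sum; only the two edges meeting at A_1 involve t:
2·Area = [(9·7 − t·0) + (t·2 − (-8)·7)] + 213
       = 2·t + 332 = 340
⇒ t = 4.

4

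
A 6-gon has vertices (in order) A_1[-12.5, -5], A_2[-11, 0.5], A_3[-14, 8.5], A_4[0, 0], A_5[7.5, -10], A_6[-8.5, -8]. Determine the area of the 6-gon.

A_1→A_2: (-12.5)(0.5) − (-11)(-5) = -61.25
A_2→A_3: (-11)(8.5) − (-14)(0.5) = -86.5
A_3→A_4: (-14)(0) − (0)(8.5) = 0
A_4→A_5: (0)(-10) − (7.5)(0) = 0
A_5→A_6: (7.5)(-8) − (-8.5)(-10) = -145
A_6→A_1: (-8.5)(-5) − (-12.5)(-8) = -57.5
Σ = -350.25
Area = |Σ|/2 = 175.125.

175.125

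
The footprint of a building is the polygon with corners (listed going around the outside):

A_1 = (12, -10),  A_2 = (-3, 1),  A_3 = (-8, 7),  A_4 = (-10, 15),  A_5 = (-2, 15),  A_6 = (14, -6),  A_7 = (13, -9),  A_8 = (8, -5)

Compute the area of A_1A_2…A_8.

230

Σ = (-18) + (-13) + (-50) + (-120) + (-198) + (-48) + (7) + (-20) = -460
Area = |Σ|/2 = 230.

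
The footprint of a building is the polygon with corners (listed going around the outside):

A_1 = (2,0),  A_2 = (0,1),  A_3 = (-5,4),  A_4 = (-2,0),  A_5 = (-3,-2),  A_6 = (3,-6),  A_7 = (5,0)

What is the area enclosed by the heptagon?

A_1→A_2: (2)(1) − (0)(0) = 2
A_2→A_3: (0)(4) − (-5)(1) = 5
A_3→A_4: (-5)(0) − (-2)(4) = 8
A_4→A_5: (-2)(-2) − (-3)(0) = 4
A_5→A_6: (-3)(-6) − (3)(-2) = 24
A_6→A_7: (3)(0) − (5)(-6) = 30
A_7→A_1: (5)(0) − (2)(0) = 0
Σ = 73
Area = |Σ|/2 = 36.5.

36.5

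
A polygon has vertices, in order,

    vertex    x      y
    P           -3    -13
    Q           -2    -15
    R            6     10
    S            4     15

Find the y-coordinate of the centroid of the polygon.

Apply the shoelace formula. First the cross-terms c_i = x_i·y_{i+1} − x_{i+1}·y_i:
  19, 70, 50, -7  ⇒  2A = 132, A = 66.
Then Σ (y_i + y_{i+1})·c_i = 354, so ȳ = 354 / (6·66) = 59/66.

59/66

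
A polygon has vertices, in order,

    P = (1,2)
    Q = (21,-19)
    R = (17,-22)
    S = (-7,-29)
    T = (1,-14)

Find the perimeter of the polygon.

|PQ| = √((20)² + (-21)²) = √841 = 29
|QR| = √((-4)² + (-3)²) = √25 = 5
|RS| = √((-24)² + (-7)²) = √625 = 25
|ST| = √((8)² + (15)²) = √289 = 17
|TP| = √((0)² + (16)²) = √256 = 16
Perimeter = 29 + 5 + 25 + 17 + 16 = 92.

92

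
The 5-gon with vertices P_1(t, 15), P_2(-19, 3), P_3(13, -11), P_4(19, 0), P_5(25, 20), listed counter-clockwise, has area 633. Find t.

9

The doubled signed area Σ (x_i y_{i+1} − x_{i+1} y_i) is linear in t.
With t=0 it equals 1419; the coefficient of t is -17 (from the two edges through P_1).
So -17·t + 1419 = 2·633 = 1266 ⇒ t = 9.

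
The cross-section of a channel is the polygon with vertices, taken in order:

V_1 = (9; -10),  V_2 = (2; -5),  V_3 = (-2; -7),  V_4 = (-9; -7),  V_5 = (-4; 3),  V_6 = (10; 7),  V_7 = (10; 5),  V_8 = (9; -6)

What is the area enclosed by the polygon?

186

Apply Gauss's area formula: 2A = Σ (x_i·y_{i+1} − x_{i+1}·y_i), indices taken mod 8.
V_1→V_2: (9)(-5) − (2)(-10) = -25
V_2→V_3: (2)(-7) − (-2)(-5) = -24
V_3→V_4: (-2)(-7) − (-9)(-7) = -49
V_4→V_5: (-9)(3) − (-4)(-7) = -55
V_5→V_6: (-4)(7) − (10)(3) = -58
V_6→V_7: (10)(5) − (10)(7) = -20
V_7→V_8: (10)(-6) − (9)(5) = -105
V_8→V_1: (9)(-10) − (9)(-6) = -36
Σ = -372
Area = |Σ|/2 = 186.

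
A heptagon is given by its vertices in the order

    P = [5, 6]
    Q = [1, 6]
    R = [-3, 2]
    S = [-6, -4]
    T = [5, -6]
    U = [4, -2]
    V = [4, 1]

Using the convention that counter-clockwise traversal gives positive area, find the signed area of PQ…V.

84.5

Apply the shoelace formula: 2A = Σ (x_i·y_{i+1} − x_{i+1}·y_i), indices taken mod 7.
Σ = (24) + (20) + (24) + (56) + (14) + (12) + (19) = 169
Signed area = Σ/2 = 84.5 (positive ⇒ counter-clockwise traversal).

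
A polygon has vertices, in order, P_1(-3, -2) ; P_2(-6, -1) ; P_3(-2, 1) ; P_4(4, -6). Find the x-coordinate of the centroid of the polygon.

-9/7

Apply the surveyor's formula. First the cross-terms c_i = x_i·y_{i+1} − x_{i+1}·y_i:
  -9, -8, 8, -26  ⇒  2A = -35, A = -17.5.
Then Σ (x_i + x_{i+1})·c_i = 135, so x̄ = 135 / (6·(-17.5)) = -9/7.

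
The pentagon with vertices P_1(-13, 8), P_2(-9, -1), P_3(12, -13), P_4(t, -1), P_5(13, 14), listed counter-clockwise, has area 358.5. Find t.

The doubled signed area Σ (x_i y_{i+1} − x_{i+1} y_i) is linear in t.
With t=0 it equals 501; the coefficient of t is 27 (from the two edges through P_4).
So 27·t + 501 = 2·358.5 = 717 ⇒ t = 8.

8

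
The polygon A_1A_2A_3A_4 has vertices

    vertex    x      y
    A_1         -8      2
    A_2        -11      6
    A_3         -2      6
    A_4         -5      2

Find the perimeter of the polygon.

22

|A_1A_2| = √((-3)² + (4)²) = √25 = 5
|A_2A_3| = √((9)² + (0)²) = √81 = 9
|A_3A_4| = √((-3)² + (-4)²) = √25 = 5
|A_4A_1| = √((-3)² + (0)²) = √9 = 3
Perimeter = 5 + 9 + 5 + 3 = 22.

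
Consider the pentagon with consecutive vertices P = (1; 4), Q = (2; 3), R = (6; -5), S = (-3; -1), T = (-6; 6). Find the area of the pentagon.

54

Apply the shoelace (surveyor's) formula: 2A = Σ (x_i·y_{i+1} − x_{i+1}·y_i), indices taken mod 5.
Σ = (-5) + (-28) + (-21) + (-24) + (-30) = -108
Area = |Σ|/2 = 54.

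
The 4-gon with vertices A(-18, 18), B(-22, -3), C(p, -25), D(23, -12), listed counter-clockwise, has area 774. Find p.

25

Write out the shoelace sum; only the two edges meeting at C involve p:
2·Area = [((-22)·(-25) − p·(-3)) + (p·(-12) − 23·(-25))] + 648
       = -9·p + 1773 = 1548
⇒ p = 25.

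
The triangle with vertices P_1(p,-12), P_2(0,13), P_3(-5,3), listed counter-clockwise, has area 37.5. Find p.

-5

Write out the shoelace sum; only the two edges meeting at P_1 involve p:
2·Area = [((-5)·(-12) − p·3) + (p·13 − 0·(-12))] + 65
       = 10·p + 125 = 75
⇒ p = -5.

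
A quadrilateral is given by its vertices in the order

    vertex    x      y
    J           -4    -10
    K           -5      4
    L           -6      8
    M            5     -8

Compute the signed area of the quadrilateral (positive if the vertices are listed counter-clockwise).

J→K: (-4)(4) − (-5)(-10) = -66
K→L: (-5)(8) − (-6)(4) = -16
L→M: (-6)(-8) − (5)(8) = 8
M→J: (5)(-10) − (-4)(-8) = -82
Σ = -156
Signed area = Σ/2 = -78 (negative ⇒ clockwise traversal).

-78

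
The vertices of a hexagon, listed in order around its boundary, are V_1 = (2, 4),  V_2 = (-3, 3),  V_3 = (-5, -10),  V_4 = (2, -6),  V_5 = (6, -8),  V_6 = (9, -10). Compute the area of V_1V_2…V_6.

Apply Gauss's area formula: 2A = Σ (x_i·y_{i+1} − x_{i+1}·y_i), indices taken mod 6.
Σ = (18) + (45) + (50) + (20) + (12) + (56) = 201
Area = |Σ|/2 = 100.5.

100.5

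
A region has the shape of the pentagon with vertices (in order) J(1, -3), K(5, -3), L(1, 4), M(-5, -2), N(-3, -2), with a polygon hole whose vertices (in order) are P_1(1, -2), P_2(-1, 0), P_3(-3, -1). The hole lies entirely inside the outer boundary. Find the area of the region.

Outer boundary:
Apply Gauss's area formula: 2A = Σ (x_i·y_{i+1} − x_{i+1}·y_i), indices taken mod 5.
Σ = (12) + (23) + (18) + (4) + (11) = 68
Area = |Σ|/2 = 34.
Hole:
Apply the shoelace formula: 2A = Σ (x_i·y_{i+1} − x_{i+1}·y_i), indices taken mod 3.
Cross-terms: -2, 1, 7  ⇒  Σ = 6
Area = |Σ|/2 = 3.
Net area = 34 − 3 = 31.

31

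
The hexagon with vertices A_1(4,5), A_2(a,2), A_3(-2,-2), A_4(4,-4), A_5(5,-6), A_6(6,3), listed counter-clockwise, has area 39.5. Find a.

2

Write out the shoelace sum; only the two edges meeting at A_2 involve a:
2·Area = [(4·2 − a·5) + (a·(-2) − (-2)·2)] + 81
       = -7·a + 93 = 79
⇒ a = 2.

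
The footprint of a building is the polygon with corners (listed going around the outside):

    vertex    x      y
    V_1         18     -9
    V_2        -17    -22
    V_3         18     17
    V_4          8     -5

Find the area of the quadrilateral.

325

Apply the shoelace (surveyor's) formula: 2A = Σ (x_i·y_{i+1} − x_{i+1}·y_i), indices taken mod 4.
Cross-terms: -549, 107, -226, 18  ⇒  Σ = -650
Area = |Σ|/2 = 325.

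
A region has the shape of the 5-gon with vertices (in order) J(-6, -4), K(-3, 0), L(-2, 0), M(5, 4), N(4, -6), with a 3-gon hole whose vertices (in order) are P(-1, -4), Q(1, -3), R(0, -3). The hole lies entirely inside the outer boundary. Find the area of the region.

58.5

Outer boundary:
Σ = (-12) + (0) + (-8) + (-46) + (-52) = -118
Area = |Σ|/2 = 59.
Hole:
Apply the shoelace formula: 2A = Σ (x_i·y_{i+1} − x_{i+1}·y_i), indices taken mod 3.
P→Q: (-1)(-3) − (1)(-4) = 7
Q→R: (1)(-3) − (0)(-3) = -3
R→P: (0)(-4) − (-1)(-3) = -3
Σ = 1
Area = |Σ|/2 = 0.5.
Net area = 59 − 0.5 = 58.5.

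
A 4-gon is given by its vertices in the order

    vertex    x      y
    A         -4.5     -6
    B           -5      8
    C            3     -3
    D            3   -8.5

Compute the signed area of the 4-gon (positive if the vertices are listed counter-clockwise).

-73.875

Apply the surveyor's formula: 2A = Σ (x_i·y_{i+1} − x_{i+1}·y_i), indices taken mod 4.
A→B: (-4.5)(8) − (-5)(-6) = -66
B→C: (-5)(-3) − (3)(8) = -9
C→D: (3)(-8.5) − (3)(-3) = -16.5
D→A: (3)(-6) − (-4.5)(-8.5) = -56.25
Σ = -147.75
Signed area = Σ/2 = -73.875 (negative ⇒ clockwise traversal).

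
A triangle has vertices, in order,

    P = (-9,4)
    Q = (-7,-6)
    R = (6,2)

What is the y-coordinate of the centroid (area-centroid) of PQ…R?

0

Apply Gauss's area formula. First the cross-terms c_i = x_i·y_{i+1} − x_{i+1}·y_i:
  82, 22, 42  ⇒  2A = 146, A = 73.
Then Σ (y_i + y_{i+1})·c_i = 0, so ȳ = 0 / (6·73) = 0.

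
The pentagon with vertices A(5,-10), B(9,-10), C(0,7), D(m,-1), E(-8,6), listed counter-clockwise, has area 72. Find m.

The doubled signed area Σ (x_i y_{i+1} − x_{i+1} y_i) is linear in m.
With m=0 it equals 145; the coefficient of m is -1 (from the two edges through D).
So -1·m + 145 = 2·72 = 144 ⇒ m = 1.

1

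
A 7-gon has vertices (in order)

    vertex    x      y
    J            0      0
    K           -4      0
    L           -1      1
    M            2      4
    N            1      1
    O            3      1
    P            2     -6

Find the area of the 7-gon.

17

Apply the shoelace formula: 2A = Σ (x_i·y_{i+1} − x_{i+1}·y_i), indices taken mod 7.
J→K: (0)(0) − (-4)(0) = 0
K→L: (-4)(1) − (-1)(0) = -4
L→M: (-1)(4) − (2)(1) = -6
M→N: (2)(1) − (1)(4) = -2
N→O: (1)(1) − (3)(1) = -2
O→P: (3)(-6) − (2)(1) = -20
P→J: (2)(0) − (0)(-6) = 0
Σ = -34
Area = |Σ|/2 = 17.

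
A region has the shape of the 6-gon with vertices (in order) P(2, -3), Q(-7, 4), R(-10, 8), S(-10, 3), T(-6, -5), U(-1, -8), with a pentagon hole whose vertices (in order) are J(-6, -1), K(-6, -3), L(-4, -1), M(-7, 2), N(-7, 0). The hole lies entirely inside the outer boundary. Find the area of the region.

69.5

Outer boundary:
Apply the shoelace formula: 2A = Σ (x_i·y_{i+1} − x_{i+1}·y_i), indices taken mod 6.
P→Q: (2)(4) − (-7)(-3) = -13
Q→R: (-7)(8) − (-10)(4) = -16
R→S: (-10)(3) − (-10)(8) = 50
S→T: (-10)(-5) − (-6)(3) = 68
T→U: (-6)(-8) − (-1)(-5) = 43
U→P: (-1)(-3) − (2)(-8) = 19
Σ = 151
Area = |Σ|/2 = 75.5.
Hole:
Apply the shoelace (surveyor's) formula: 2A = Σ (x_i·y_{i+1} − x_{i+1}·y_i), indices taken mod 5.
Σ = (12) + (-6) + (-15) + (14) + (7) = 12
Area = |Σ|/2 = 6.
Net area = 75.5 − 6 = 69.5.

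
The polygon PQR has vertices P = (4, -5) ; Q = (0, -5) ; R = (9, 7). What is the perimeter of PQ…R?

|PQ| = √((-4)² + (0)²) = √16 = 4
|QR| = √((9)² + (12)²) = √225 = 15
|RP| = √((-5)² + (-12)²) = √169 = 13
Perimeter = 4 + 15 + 13 = 32.

32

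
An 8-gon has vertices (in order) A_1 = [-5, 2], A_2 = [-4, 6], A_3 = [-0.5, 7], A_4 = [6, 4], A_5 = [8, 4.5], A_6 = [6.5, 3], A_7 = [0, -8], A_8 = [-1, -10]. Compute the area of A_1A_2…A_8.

Σ = (-22) + (-25) + (-44) + (-5) + (-5.25) + (-52) + (-8) + (-52) = -213.25
Area = |Σ|/2 = 106.625.

106.625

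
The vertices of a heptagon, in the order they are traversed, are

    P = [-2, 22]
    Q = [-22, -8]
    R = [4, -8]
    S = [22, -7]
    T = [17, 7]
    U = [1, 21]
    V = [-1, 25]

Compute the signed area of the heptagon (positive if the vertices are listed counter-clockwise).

Apply Gauss's area formula: 2A = Σ (x_i·y_{i+1} − x_{i+1}·y_i), indices taken mod 7.
Cross-terms: 500, 208, 148, 273, 350, 46, 28  ⇒  Σ = 1553
Signed area = Σ/2 = 776.5 (positive ⇒ counter-clockwise traversal).

776.5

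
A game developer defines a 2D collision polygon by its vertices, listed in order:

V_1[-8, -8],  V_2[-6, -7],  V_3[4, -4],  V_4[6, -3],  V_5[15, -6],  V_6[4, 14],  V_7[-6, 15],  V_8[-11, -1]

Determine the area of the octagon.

Apply the surveyor's formula: 2A = Σ (x_i·y_{i+1} − x_{i+1}·y_i), indices taken mod 8.
Σ = (8) + (52) + (12) + (9) + (234) + (144) + (171) + (80) = 710
Area = |Σ|/2 = 355.

355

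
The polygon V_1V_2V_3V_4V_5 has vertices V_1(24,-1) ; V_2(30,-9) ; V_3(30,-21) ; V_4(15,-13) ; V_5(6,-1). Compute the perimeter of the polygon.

|V_1V_2| = √((6)² + (-8)²) = √100 = 10
|V_2V_3| = √((0)² + (-12)²) = √144 = 12
|V_3V_4| = √((-15)² + (8)²) = √289 = 17
|V_4V_5| = √((-9)² + (12)²) = √225 = 15
|V_5V_1| = √((18)² + (0)²) = √324 = 18
Perimeter = 10 + 12 + 17 + 15 + 18 = 72.

72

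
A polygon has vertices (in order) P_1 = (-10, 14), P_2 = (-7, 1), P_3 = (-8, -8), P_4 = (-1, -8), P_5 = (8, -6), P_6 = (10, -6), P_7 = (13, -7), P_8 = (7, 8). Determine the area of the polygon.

314.5

Apply the shoelace (surveyor's) formula: 2A = Σ (x_i·y_{i+1} − x_{i+1}·y_i), indices taken mod 8.
Σ = (88) + (64) + (56) + (70) + (12) + (8) + (153) + (178) = 629
Area = |Σ|/2 = 314.5.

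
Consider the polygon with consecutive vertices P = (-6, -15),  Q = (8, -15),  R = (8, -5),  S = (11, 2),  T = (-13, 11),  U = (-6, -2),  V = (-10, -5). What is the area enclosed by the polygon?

Apply the shoelace formula: 2A = Σ (x_i·y_{i+1} − x_{i+1}·y_i), indices taken mod 7.
Σ = (210) + (80) + (71) + (147) + (92) + (10) + (120) = 730
Area = |Σ|/2 = 365.

365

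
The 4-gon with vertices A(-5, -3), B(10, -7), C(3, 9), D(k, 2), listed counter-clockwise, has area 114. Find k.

-3

Write out the shoelace sum; only the two edges meeting at D involve k:
2·Area = [(3·2 − k·9) + (k·(-3) − (-5)·2)] + 176
       = -12·k + 192 = 228
⇒ k = -3.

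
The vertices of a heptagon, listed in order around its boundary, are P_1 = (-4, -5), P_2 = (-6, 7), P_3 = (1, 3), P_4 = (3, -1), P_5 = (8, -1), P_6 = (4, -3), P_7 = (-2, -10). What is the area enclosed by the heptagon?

92

P_1→P_2: (-4)(7) − (-6)(-5) = -58
P_2→P_3: (-6)(3) − (1)(7) = -25
P_3→P_4: (1)(-1) − (3)(3) = -10
P_4→P_5: (3)(-1) − (8)(-1) = 5
P_5→P_6: (8)(-3) − (4)(-1) = -20
P_6→P_7: (4)(-10) − (-2)(-3) = -46
P_7→P_1: (-2)(-5) − (-4)(-10) = -30
Σ = -184
Area = |Σ|/2 = 92.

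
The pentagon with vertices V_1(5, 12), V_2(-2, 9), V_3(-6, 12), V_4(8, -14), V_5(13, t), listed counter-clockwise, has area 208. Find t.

The doubled signed area Σ (x_i y_{i+1} − x_{i+1} y_i) is linear in t.
With t=0 it equals 425; the coefficient of t is 3 (from the two edges through V_5).
So 3·t + 425 = 2·208 = 416 ⇒ t = -3.

-3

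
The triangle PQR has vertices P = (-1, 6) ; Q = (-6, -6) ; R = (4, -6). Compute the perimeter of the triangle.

|PQ| = √((-5)² + (-12)²) = √169 = 13
|QR| = √((10)² + (0)²) = √100 = 10
|RP| = √((-5)² + (12)²) = √169 = 13
Perimeter = 13 + 10 + 13 = 36.

36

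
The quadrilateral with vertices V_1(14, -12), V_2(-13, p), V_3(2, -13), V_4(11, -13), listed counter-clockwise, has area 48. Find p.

-7

The doubled signed area Σ (x_i y_{i+1} − x_{i+1} y_i) is linear in p.
With p=0 it equals 180; the coefficient of p is 12 (from the two edges through V_2).
So 12·p + 180 = 2·48 = 96 ⇒ p = -7.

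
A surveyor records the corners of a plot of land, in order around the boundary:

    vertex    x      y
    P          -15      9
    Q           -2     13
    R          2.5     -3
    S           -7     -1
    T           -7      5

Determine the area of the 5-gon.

Σ = (-177) + (-26.5) + (-23.5) + (-42) + (12) = -257
Area = |Σ|/2 = 128.5.

128.5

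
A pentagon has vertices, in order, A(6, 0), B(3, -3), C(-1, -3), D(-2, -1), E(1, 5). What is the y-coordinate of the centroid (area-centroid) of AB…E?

Apply the shoelace (surveyor's) formula. First the cross-terms c_i = x_i·y_{i+1} − x_{i+1}·y_i:
  -18, -12, -5, -9, -30  ⇒  2A = -74, A = -37.
Then Σ (y_i + y_{i+1})·c_i = -40, so ȳ = -40 / (6·(-37)) = 20/111.

20/111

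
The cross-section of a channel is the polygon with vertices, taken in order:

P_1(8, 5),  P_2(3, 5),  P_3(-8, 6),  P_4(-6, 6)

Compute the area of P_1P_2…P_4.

3.5

P_1→P_2: (8)(5) − (3)(5) = 25
P_2→P_3: (3)(6) − (-8)(5) = 58
P_3→P_4: (-8)(6) − (-6)(6) = -12
P_4→P_1: (-6)(5) − (8)(6) = -78
Σ = -7
Area = |Σ|/2 = 3.5.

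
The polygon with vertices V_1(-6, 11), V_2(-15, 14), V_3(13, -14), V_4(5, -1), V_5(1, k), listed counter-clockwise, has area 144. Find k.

10

Write out the shoelace sum; only the two edges meeting at V_5 involve k:
2·Area = [(5·k − 1·(-1)) + (1·11 − (-6)·k)] + 166
       = 11·k + 178 = 288
⇒ k = 10.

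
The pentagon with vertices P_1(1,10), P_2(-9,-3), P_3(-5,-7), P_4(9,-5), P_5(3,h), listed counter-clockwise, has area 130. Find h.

Write out the shoelace sum; only the two edges meeting at P_5 involve h:
2·Area = [(9·h − 3·(-5)) + (3·10 − 1·h)] + 223
       = 8·h + 268 = 260
⇒ h = -1.

-1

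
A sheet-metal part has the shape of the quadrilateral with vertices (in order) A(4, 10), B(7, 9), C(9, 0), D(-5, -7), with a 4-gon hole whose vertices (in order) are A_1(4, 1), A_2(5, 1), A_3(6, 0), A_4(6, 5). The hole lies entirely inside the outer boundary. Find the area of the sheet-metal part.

95.5

Outer boundary:
A→B: (4)(9) − (7)(10) = -34
B→C: (7)(0) − (9)(9) = -81
C→D: (9)(-7) − (-5)(0) = -63
D→A: (-5)(10) − (4)(-7) = -22
Σ = -200
Area = |Σ|/2 = 100.
Hole:
Apply the surveyor's formula: 2A = Σ (x_i·y_{i+1} − x_{i+1}·y_i), indices taken mod 4.
Σ = (-1) + (-6) + (30) + (-14) = 9
Area = |Σ|/2 = 4.5.
Net area = 100 − 4.5 = 95.5.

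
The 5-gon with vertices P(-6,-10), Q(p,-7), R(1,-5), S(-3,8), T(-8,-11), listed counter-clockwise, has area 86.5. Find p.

Write out the shoelace sum; only the two edges meeting at Q involve p:
2·Area = [((-6)·(-7) − p·(-10)) + (p·(-5) − 1·(-7))] + 104
       = 5·p + 153 = 173
⇒ p = 4.

4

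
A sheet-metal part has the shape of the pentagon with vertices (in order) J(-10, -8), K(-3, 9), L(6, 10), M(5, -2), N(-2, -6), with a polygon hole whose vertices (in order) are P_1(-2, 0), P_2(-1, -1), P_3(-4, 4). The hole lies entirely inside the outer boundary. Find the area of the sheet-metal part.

Outer boundary:
Σ = (-114) + (-84) + (-62) + (-34) + (-44) = -338
Area = |Σ|/2 = 169.
Hole:
Apply the shoelace formula: 2A = Σ (x_i·y_{i+1} − x_{i+1}·y_i), indices taken mod 3.
P_1→P_2: (-2)(-1) − (-1)(0) = 2
P_2→P_3: (-1)(4) − (-4)(-1) = -8
P_3→P_1: (-4)(0) − (-2)(4) = 8
Σ = 2
Area = |Σ|/2 = 1.
Net area = 169 − 1 = 168.

168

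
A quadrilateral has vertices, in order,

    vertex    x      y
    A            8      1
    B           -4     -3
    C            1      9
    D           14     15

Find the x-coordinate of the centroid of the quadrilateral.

221/45

Apply the surveyor's formula. First the cross-terms c_i = x_i·y_{i+1} − x_{i+1}·y_i:
  -20, -33, -111, -106  ⇒  2A = -270, A = -135.
Then Σ (x_i + x_{i+1})·c_i = -3978, so x̄ = -3978 / (6·(-135)) = 221/45.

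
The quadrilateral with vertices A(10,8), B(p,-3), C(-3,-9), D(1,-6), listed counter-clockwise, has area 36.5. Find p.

-1

The doubled signed area Σ (x_i y_{i+1} − x_{i+1} y_i) is linear in p.
With p=0 it equals 56; the coefficient of p is -17 (from the two edges through B).
So -17·p + 56 = 2·36.5 = 73 ⇒ p = -1.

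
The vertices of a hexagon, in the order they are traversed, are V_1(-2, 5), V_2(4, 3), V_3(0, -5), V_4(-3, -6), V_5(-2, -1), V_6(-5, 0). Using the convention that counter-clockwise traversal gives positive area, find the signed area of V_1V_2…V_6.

Σ = (-26) + (-20) + (-15) + (-9) + (-5) + (-25) = -100
Signed area = Σ/2 = -50 (negative ⇒ clockwise traversal).

-50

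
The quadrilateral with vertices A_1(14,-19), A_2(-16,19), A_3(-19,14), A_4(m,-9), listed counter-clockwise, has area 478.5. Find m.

-17

The doubled signed area Σ (x_i y_{i+1} − x_{i+1} y_i) is linear in m.
With m=0 it equals 396; the coefficient of m is -33 (from the two edges through A_4).
So -33·m + 396 = 2·478.5 = 957 ⇒ m = -17.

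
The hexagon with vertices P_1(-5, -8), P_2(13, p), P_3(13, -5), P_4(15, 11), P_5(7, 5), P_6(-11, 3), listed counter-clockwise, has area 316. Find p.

-11

Write out the shoelace sum; only the two edges meeting at P_2 involve p:
2·Area = [((-5)·p − 13·(-8)) + (13·(-5) − 13·p)] + 395
       = -18·p + 434 = 632
⇒ p = -11.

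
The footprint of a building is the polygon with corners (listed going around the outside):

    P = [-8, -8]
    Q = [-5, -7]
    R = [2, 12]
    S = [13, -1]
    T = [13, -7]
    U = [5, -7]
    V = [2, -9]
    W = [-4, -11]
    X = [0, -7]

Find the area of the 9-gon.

219.5

Apply the shoelace (surveyor's) formula: 2A = Σ (x_i·y_{i+1} − x_{i+1}·y_i), indices taken mod 9.
P→Q: (-8)(-7) − (-5)(-8) = 16
Q→R: (-5)(12) − (2)(-7) = -46
R→S: (2)(-1) − (13)(12) = -158
S→T: (13)(-7) − (13)(-1) = -78
T→U: (13)(-7) − (5)(-7) = -56
U→V: (5)(-9) − (2)(-7) = -31
V→W: (2)(-11) − (-4)(-9) = -58
W→X: (-4)(-7) − (0)(-11) = 28
X→P: (0)(-8) − (-8)(-7) = -56
Σ = -439
Area = |Σ|/2 = 219.5.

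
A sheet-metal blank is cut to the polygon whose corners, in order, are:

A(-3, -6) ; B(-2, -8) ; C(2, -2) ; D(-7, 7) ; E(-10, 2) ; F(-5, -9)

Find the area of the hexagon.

Apply the shoelace (surveyor's) formula: 2A = Σ (x_i·y_{i+1} − x_{i+1}·y_i), indices taken mod 6.
A→B: (-3)(-8) − (-2)(-6) = 12
B→C: (-2)(-2) − (2)(-8) = 20
C→D: (2)(7) − (-7)(-2) = 0
D→E: (-7)(2) − (-10)(7) = 56
E→F: (-10)(-9) − (-5)(2) = 100
F→A: (-5)(-6) − (-3)(-9) = 3
Σ = 191
Area = |Σ|/2 = 95.5.

95.5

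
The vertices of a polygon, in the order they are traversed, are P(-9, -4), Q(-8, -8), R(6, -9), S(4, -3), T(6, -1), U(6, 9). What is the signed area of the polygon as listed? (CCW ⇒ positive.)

Cross-terms: 40, 120, 18, 14, 60, 57  ⇒  Σ = 309
Signed area = Σ/2 = 154.5 (positive ⇒ counter-clockwise traversal).

154.5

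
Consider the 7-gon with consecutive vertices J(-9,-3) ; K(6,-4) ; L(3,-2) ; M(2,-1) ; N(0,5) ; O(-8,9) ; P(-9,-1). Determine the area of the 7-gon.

Apply the shoelace formula: 2A = Σ (x_i·y_{i+1} − x_{i+1}·y_i), indices taken mod 7.
Σ = (54) + (0) + (1) + (10) + (40) + (89) + (18) = 212
Area = |Σ|/2 = 106.

106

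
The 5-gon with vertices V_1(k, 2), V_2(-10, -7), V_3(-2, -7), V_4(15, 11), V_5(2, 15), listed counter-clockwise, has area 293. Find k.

-10

The doubled signed area Σ (x_i y_{i+1} − x_{i+1} y_i) is linear in k.
With k=0 it equals 366; the coefficient of k is -22 (from the two edges through V_1).
So -22·k + 366 = 2·293 = 586 ⇒ k = -10.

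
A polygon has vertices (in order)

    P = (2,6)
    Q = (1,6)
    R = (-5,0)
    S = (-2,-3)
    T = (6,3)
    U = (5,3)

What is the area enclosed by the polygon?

P→Q: (2)(6) − (1)(6) = 6
Q→R: (1)(0) − (-5)(6) = 30
R→S: (-5)(-3) − (-2)(0) = 15
S→T: (-2)(3) − (6)(-3) = 12
T→U: (6)(3) − (5)(3) = 3
U→P: (5)(6) − (2)(3) = 24
Σ = 90
Area = |Σ|/2 = 45.

45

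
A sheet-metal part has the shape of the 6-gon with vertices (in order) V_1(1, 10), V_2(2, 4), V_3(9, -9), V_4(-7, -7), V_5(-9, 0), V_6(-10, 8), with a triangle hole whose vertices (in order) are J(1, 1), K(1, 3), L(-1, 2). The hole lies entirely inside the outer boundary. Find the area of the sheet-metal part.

Outer boundary:
Apply the shoelace formula: 2A = Σ (x_i·y_{i+1} − x_{i+1}·y_i), indices taken mod 6.
Σ = (-16) + (-54) + (-126) + (-63) + (-72) + (-108) = -439
Area = |Σ|/2 = 219.5.
Hole:
Apply the shoelace formula: 2A = Σ (x_i·y_{i+1} − x_{i+1}·y_i), indices taken mod 3.
Σ = (2) + (5) + (-3) = 4
Area = |Σ|/2 = 2.
Net area = 219.5 − 2 = 217.5.

217.5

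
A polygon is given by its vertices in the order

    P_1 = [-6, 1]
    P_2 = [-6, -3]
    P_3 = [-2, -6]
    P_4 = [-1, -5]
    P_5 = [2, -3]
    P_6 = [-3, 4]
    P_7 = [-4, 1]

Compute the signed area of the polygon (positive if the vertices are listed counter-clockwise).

Apply the surveyor's formula: 2A = Σ (x_i·y_{i+1} − x_{i+1}·y_i), indices taken mod 7.
Σ = (24) + (30) + (4) + (13) + (-1) + (13) + (2) = 85
Signed area = Σ/2 = 42.5 (positive ⇒ counter-clockwise traversal).

42.5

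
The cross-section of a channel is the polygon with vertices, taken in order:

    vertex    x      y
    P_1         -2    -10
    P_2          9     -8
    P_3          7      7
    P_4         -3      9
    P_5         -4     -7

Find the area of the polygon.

Apply the surveyor's formula: 2A = Σ (x_i·y_{i+1} − x_{i+1}·y_i), indices taken mod 5.
Cross-terms: 106, 119, 84, 57, 26  ⇒  Σ = 392
Area = |Σ|/2 = 196.

196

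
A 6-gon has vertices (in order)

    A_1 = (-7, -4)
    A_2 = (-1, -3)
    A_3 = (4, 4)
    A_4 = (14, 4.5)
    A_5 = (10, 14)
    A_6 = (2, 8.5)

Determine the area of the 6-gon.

123.25

Σ = (17) + (8) + (-38) + (151) + (57) + (51.5) = 246.5
Area = |Σ|/2 = 123.25.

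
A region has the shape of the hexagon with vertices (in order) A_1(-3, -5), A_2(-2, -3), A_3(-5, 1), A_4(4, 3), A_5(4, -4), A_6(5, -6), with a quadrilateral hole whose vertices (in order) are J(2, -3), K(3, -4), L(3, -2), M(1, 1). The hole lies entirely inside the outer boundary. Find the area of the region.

52.5

Outer boundary:
Cross-terms: -1, -17, -19, -28, -4, -43  ⇒  Σ = -112
Area = |Σ|/2 = 56.
Hole:
Σ = (1) + (6) + (5) + (-5) = 7
Area = |Σ|/2 = 3.5.
Net area = 56 − 3.5 = 52.5.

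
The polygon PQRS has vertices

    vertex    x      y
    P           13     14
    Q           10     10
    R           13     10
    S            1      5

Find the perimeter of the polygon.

|PQ| = √((-3)² + (-4)²) = √25 = 5
|QR| = √((3)² + (0)²) = √9 = 3
|RS| = √((-12)² + (-5)²) = √169 = 13
|SP| = √((12)² + (9)²) = √225 = 15
Perimeter = 5 + 3 + 13 + 15 = 36.

36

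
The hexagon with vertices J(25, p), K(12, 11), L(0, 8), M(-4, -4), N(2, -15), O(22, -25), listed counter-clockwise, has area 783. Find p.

19

Write out the shoelace sum; only the two edges meeting at J involve p:
2·Area = [(22·p − 25·(-25)) + (25·11 − 12·p)] + 476
       = 10·p + 1376 = 1566
⇒ p = 19.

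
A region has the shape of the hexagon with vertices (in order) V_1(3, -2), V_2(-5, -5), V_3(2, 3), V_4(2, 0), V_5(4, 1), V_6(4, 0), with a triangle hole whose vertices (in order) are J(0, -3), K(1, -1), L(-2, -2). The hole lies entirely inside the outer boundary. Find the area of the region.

Outer boundary:
Apply the shoelace formula: 2A = Σ (x_i·y_{i+1} − x_{i+1}·y_i), indices taken mod 6.
Σ = (-25) + (-5) + (-6) + (2) + (-4) + (-8) = -46
Area = |Σ|/2 = 23.
Hole:
Cross-terms: 3, -4, 6  ⇒  Σ = 5
Area = |Σ|/2 = 2.5.
Net area = 23 − 2.5 = 20.5.

20.5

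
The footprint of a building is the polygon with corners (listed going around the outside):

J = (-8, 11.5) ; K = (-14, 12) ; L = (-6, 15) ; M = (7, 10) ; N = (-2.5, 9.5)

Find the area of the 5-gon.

Σ = (65) + (-138) + (-165) + (91.5) + (47.25) = -99.25
Area = |Σ|/2 = 49.625.

49.625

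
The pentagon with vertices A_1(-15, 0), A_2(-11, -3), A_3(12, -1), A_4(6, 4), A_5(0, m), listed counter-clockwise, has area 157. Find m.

The doubled signed area Σ (x_i y_{i+1} − x_{i+1} y_i) is linear in m.
With m=0 it equals 146; the coefficient of m is 21 (from the two edges through A_5).
So 21·m + 146 = 2·157 = 314 ⇒ m = 8.

8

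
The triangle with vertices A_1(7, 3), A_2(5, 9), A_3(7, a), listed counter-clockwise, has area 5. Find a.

The doubled signed area Σ (x_i y_{i+1} − x_{i+1} y_i) is linear in a.
With a=0 it equals 6; the coefficient of a is -2 (from the two edges through A_3).
So -2·a + 6 = 2·5 = 10 ⇒ a = -2.

-2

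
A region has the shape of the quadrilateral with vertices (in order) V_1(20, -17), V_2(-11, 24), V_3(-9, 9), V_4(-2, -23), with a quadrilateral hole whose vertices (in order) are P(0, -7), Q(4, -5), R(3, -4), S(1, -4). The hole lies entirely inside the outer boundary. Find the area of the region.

Outer boundary:
Σ = (293) + (117) + (225) + (494) = 1129
Area = |Σ|/2 = 564.5.
Hole:
Apply Gauss's area formula: 2A = Σ (x_i·y_{i+1} − x_{i+1}·y_i), indices taken mod 4.
Σ = (28) + (-1) + (-8) + (-7) = 12
Area = |Σ|/2 = 6.
Net area = 564.5 − 6 = 558.5.

558.5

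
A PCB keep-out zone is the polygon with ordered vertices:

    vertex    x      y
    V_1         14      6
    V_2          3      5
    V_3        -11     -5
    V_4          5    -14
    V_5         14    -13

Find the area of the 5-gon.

334

V_1→V_2: (14)(5) − (3)(6) = 52
V_2→V_3: (3)(-5) − (-11)(5) = 40
V_3→V_4: (-11)(-14) − (5)(-5) = 179
V_4→V_5: (5)(-13) − (14)(-14) = 131
V_5→V_1: (14)(6) − (14)(-13) = 266
Σ = 668
Area = |Σ|/2 = 334.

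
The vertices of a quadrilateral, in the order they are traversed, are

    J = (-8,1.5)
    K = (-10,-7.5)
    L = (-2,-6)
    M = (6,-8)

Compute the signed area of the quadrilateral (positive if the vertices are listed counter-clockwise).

Σ = (75) + (45) + (52) + (-55) = 117
Signed area = Σ/2 = 58.5 (positive ⇒ counter-clockwise traversal).

58.5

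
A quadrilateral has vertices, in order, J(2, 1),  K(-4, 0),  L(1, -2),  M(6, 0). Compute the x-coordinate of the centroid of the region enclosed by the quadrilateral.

Apply Gauss's area formula. First the cross-terms c_i = x_i·y_{i+1} − x_{i+1}·y_i:
  4, 8, 12, 6  ⇒  2A = 30, A = 15.
Then Σ (x_i + x_{i+1})·c_i = 100, so x̄ = 100 / (6·15) = 10/9.

10/9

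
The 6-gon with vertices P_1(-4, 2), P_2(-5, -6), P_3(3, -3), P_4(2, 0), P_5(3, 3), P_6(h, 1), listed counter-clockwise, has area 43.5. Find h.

-1

Write out the shoelace sum; only the two edges meeting at P_6 involve h:
2·Area = [(3·1 − h·3) + (h·2 − (-4)·1)] + 79
       = -1·h + 86 = 87
⇒ h = -1.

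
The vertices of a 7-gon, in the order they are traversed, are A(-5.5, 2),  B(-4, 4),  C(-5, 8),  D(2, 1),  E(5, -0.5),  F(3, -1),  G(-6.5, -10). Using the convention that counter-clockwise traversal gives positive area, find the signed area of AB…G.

-80.5

Apply Gauss's area formula: 2A = Σ (x_i·y_{i+1} − x_{i+1}·y_i), indices taken mod 7.
Σ = (-14) + (-12) + (-21) + (-6) + (-3.5) + (-36.5) + (-68) = -161
Signed area = Σ/2 = -80.5 (negative ⇒ clockwise traversal).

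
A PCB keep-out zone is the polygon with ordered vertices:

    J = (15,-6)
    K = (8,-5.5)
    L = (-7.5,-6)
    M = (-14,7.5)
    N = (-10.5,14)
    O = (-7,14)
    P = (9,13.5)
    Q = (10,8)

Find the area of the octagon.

446.875

Cross-terms: -34.5, -89.25, -140.25, -117.25, -49, -220.5, -63, -180  ⇒  Σ = -893.75
Area = |Σ|/2 = 446.875.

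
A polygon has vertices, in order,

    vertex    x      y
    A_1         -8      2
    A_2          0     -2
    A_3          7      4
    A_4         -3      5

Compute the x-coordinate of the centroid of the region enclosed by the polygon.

-24/37

Apply the surveyor's formula. First the cross-terms c_i = x_i·y_{i+1} − x_{i+1}·y_i:
  16, 14, 47, 34  ⇒  2A = 111, A = 55.5.
Then Σ (x_i + x_{i+1})·c_i = -216, so x̄ = -216 / (6·55.5) = -24/37.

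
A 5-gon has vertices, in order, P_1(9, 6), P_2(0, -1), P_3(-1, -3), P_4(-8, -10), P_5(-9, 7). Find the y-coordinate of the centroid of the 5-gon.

314/287

Apply the surveyor's formula. First the cross-terms c_i = x_i·y_{i+1} − x_{i+1}·y_i:
  -9, -1, -14, -146, -117  ⇒  2A = -287, A = -143.5.
Then Σ (y_i + y_{i+1})·c_i = -942, so ȳ = -942 / (6·(-143.5)) = 314/287.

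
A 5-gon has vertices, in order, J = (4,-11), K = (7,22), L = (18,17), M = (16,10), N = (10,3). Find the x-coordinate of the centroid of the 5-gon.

Apply the surveyor's formula. First the cross-terms c_i = x_i·y_{i+1} − x_{i+1}·y_i:
  165, -277, -92, -52, -122  ⇒  2A = -378, A = -189.
Then Σ (x_i + x_{i+1})·c_i = -11298, so x̄ = -11298 / (6·(-189)) = 269/27.

269/27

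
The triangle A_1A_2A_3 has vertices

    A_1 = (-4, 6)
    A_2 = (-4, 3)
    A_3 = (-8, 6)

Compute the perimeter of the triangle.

12

|A_1A_2| = √((0)² + (-3)²) = √9 = 3
|A_2A_3| = √((-4)² + (3)²) = √25 = 5
|A_3A_1| = √((4)² + (0)²) = √16 = 4
Perimeter = 3 + 5 + 4 = 12.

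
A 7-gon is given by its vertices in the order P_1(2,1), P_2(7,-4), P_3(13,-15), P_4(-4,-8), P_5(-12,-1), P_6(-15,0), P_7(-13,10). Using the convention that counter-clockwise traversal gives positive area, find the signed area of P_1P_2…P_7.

-261

Cross-terms: -15, -53, -164, -92, -15, -150, -33  ⇒  Σ = -522
Signed area = Σ/2 = -261 (negative ⇒ clockwise traversal).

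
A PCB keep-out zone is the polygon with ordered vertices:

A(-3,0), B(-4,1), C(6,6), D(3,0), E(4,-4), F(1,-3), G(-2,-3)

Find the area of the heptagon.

Apply the shoelace formula: 2A = Σ (x_i·y_{i+1} − x_{i+1}·y_i), indices taken mod 7.
Σ = (-3) + (-30) + (-18) + (-12) + (-8) + (-9) + (-9) = -89
Area = |Σ|/2 = 44.5.

44.5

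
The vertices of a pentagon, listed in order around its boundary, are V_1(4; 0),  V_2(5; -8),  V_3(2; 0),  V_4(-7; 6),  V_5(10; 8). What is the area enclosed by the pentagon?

76

Apply the shoelace formula: 2A = Σ (x_i·y_{i+1} − x_{i+1}·y_i), indices taken mod 5.
Σ = (-32) + (16) + (12) + (-116) + (-32) = -152
Area = |Σ|/2 = 76.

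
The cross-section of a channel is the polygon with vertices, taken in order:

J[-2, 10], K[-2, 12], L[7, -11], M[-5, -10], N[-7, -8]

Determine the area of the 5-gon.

Apply the surveyor's formula: 2A = Σ (x_i·y_{i+1} − x_{i+1}·y_i), indices taken mod 5.
Σ = (-4) + (-62) + (-125) + (-30) + (-86) = -307
Area = |Σ|/2 = 153.5.

153.5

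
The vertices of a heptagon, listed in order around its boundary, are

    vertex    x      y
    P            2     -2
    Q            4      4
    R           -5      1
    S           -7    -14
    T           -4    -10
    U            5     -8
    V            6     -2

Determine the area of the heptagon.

121.5

Σ = (16) + (24) + (77) + (14) + (82) + (38) + (-8) = 243
Area = |Σ|/2 = 121.5.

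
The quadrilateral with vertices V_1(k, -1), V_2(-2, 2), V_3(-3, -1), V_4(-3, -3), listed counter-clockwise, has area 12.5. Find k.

Write out the shoelace sum; only the two edges meeting at V_1 involve k:
2·Area = [((-3)·(-1) − k·(-3)) + (k·2 − (-2)·(-1))] + 14
       = 5·k + 15 = 25
⇒ k = 2.

2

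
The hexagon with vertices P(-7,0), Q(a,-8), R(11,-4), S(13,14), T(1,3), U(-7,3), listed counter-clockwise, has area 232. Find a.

The doubled signed area Σ (x_i y_{i+1} − x_{i+1} y_i) is linear in a.
With a=0 it equals 420; the coefficient of a is -4 (from the two edges through Q).
So -4·a + 420 = 2·232 = 464 ⇒ a = -11.

-11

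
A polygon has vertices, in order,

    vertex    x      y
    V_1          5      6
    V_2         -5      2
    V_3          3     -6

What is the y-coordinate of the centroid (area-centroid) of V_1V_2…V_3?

Apply the shoelace (surveyor's) formula. First the cross-terms c_i = x_i·y_{i+1} − x_{i+1}·y_i:
  40, 24, 48  ⇒  2A = 112, A = 56.
Then Σ (y_i + y_{i+1})·c_i = 224, so ȳ = 224 / (6·56) = 2/3.

2/3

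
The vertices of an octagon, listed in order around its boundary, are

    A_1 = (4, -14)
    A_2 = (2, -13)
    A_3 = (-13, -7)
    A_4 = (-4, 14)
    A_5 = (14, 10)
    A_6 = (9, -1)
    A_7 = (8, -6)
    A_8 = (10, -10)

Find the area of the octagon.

Apply Gauss's area formula: 2A = Σ (x_i·y_{i+1} − x_{i+1}·y_i), indices taken mod 8.
Σ = (-24) + (-183) + (-210) + (-236) + (-104) + (-46) + (-20) + (-100) = -923
Area = |Σ|/2 = 461.5.

461.5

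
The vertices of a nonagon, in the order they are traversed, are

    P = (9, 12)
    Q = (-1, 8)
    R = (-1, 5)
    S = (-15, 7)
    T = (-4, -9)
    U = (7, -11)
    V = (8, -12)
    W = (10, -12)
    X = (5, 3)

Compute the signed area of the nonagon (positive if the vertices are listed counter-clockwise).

Apply the shoelace (surveyor's) formula: 2A = Σ (x_i·y_{i+1} − x_{i+1}·y_i), indices taken mod 9.
Σ = (84) + (3) + (68) + (163) + (107) + (4) + (24) + (90) + (33) = 576
Signed area = Σ/2 = 288 (positive ⇒ counter-clockwise traversal).

288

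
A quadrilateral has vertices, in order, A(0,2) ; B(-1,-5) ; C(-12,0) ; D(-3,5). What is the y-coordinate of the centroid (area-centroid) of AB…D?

4/31

Apply the surveyor's formula. First the cross-terms c_i = x_i·y_{i+1} − x_{i+1}·y_i:
  2, -60, -60, -6  ⇒  2A = -124, A = -62.
Then Σ (y_i + y_{i+1})·c_i = -48, so ȳ = -48 / (6·(-62)) = 4/31.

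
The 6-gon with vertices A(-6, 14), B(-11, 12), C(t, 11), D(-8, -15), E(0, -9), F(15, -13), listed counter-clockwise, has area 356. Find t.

Write out the shoelace sum; only the two edges meeting at C involve t:
2·Area = [((-11)·11 − t·12) + (t·(-15) − (-8)·11)] + 421
       = -27·t + 388 = 712
⇒ t = -12.

-12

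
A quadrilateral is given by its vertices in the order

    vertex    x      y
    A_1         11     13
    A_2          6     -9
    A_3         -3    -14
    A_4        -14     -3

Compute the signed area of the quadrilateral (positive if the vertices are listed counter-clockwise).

-312

Apply Gauss's area formula: 2A = Σ (x_i·y_{i+1} − x_{i+1}·y_i), indices taken mod 4.
Cross-terms: -177, -111, -187, -149  ⇒  Σ = -624
Signed area = Σ/2 = -312 (negative ⇒ clockwise traversal).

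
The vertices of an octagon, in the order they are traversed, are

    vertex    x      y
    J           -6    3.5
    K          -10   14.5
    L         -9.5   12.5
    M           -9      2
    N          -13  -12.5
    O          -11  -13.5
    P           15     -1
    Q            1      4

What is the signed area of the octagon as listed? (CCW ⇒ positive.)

Cross-terms: -52, 12.75, 93.5, 138.5, 38, 213.5, 61, 27.5  ⇒  Σ = 532.75
Signed area = Σ/2 = 266.375 (positive ⇒ counter-clockwise traversal).

266.375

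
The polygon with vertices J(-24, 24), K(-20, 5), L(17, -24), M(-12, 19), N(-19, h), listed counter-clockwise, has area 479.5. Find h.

Write out the shoelace sum; only the two edges meeting at N involve h:
2·Area = [((-12)·h − (-19)·19) + ((-19)·24 − (-24)·h)] + 790
       = 12·h + 695 = 959
⇒ h = 22.

22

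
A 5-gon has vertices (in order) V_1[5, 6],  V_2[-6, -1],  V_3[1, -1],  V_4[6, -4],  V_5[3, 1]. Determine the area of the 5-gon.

Apply the surveyor's formula: 2A = Σ (x_i·y_{i+1} − x_{i+1}·y_i), indices taken mod 5.
Σ = (31) + (7) + (2) + (18) + (13) = 71
Area = |Σ|/2 = 35.5.

35.5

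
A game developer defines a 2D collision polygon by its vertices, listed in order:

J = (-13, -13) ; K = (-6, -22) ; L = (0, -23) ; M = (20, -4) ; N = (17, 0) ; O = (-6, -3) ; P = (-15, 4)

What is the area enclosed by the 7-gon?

Apply the shoelace (surveyor's) formula: 2A = Σ (x_i·y_{i+1} − x_{i+1}·y_i), indices taken mod 7.
Cross-terms: 208, 138, 460, 68, -51, -69, 247  ⇒  Σ = 1001
Area = |Σ|/2 = 500.5.

500.5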